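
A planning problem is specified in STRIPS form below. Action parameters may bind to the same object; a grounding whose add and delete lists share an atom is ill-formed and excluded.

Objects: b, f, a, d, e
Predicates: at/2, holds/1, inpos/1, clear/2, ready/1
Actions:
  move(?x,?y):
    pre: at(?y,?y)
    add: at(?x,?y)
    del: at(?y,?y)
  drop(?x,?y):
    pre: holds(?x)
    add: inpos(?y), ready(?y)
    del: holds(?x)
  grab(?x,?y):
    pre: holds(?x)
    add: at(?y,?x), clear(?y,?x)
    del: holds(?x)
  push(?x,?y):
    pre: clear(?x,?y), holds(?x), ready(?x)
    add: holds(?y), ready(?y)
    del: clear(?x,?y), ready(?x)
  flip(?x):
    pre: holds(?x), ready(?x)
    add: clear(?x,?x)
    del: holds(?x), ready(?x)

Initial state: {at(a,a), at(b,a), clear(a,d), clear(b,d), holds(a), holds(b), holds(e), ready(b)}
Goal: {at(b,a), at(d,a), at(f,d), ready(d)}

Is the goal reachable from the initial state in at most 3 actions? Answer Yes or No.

Yes

1. move(d,a)  →  {at(b,a), at(d,a), clear(a,d), clear(b,d), holds(a), holds(b), holds(e), ready(b)}
2. push(b,d)  →  {at(b,a), at(d,a), clear(a,d), holds(a), holds(b), holds(d), holds(e), ready(d)}
3. grab(d,f)  →  {at(b,a), at(d,a), at(f,d), clear(a,d), clear(f,d), holds(a), holds(b), holds(e), ready(d)}
optimal plan length = 3; 3 ≤ 3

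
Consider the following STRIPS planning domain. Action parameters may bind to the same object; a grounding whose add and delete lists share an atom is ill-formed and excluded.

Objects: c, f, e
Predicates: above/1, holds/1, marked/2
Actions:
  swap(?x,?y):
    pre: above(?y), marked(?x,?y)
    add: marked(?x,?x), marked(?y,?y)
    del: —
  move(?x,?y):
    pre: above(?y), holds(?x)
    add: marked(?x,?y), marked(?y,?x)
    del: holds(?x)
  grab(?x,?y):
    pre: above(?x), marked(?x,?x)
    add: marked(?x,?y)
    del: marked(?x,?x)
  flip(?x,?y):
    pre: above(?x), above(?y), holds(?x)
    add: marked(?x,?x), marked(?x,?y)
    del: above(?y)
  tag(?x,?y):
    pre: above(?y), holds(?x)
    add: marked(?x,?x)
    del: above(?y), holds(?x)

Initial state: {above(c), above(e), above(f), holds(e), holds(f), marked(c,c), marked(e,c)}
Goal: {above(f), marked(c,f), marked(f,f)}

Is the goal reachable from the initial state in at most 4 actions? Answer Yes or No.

1. move(f,c)  →  {above(c), above(e), above(f), holds(e), marked(c,c), marked(c,f), marked(e,c), marked(f,c)}
2. swap(c,f)  →  {above(c), above(e), above(f), holds(e), marked(c,c), marked(c,f), marked(e,c), marked(f,c), marked(f,f)}
optimal plan length = 2; 2 ≤ 4

Yes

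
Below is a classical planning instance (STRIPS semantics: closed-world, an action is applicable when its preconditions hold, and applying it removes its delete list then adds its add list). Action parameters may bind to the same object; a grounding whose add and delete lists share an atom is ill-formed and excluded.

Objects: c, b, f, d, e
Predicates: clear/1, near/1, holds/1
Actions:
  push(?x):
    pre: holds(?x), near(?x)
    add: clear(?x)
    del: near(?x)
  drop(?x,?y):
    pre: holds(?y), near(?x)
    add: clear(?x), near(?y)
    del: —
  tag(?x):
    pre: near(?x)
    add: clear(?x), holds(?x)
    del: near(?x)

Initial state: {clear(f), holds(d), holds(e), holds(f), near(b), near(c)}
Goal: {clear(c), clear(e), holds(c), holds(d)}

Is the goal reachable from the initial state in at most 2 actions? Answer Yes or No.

No

1. drop(c,e)  →  {clear(c), clear(f), holds(d), holds(e), holds(f), near(b), near(c), near(e)}
2. push(e)  →  {clear(c), clear(e), clear(f), holds(d), holds(e), holds(f), near(b), near(c)}
3. tag(c)  →  {clear(c), clear(e), clear(f), holds(c), holds(d), holds(e), holds(f), near(b)}
optimal plan length = 3; 3 > 2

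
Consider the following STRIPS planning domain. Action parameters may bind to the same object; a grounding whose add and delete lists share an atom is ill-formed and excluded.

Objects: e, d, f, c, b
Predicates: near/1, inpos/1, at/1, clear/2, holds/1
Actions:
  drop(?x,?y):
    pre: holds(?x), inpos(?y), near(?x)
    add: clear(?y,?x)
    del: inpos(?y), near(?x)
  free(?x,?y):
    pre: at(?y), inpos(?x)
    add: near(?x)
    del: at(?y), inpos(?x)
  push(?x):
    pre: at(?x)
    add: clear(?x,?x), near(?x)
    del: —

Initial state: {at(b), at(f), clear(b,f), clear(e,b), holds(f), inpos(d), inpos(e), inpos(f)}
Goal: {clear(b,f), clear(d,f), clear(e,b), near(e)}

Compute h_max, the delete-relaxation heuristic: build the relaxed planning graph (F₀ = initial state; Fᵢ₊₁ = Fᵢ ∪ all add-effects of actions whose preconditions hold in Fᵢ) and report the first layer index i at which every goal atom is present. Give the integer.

F0 = init (8 atoms)
F1 = F0 ∪ {clear(b,b), clear(f,f), near(b), near(d), near(e), near(f)}  (14 atoms)
F2 = F1 ∪ {clear(d,f), clear(e,f)}  (16 atoms)
goal ⊆ F2  ⇒  h_max = 2

2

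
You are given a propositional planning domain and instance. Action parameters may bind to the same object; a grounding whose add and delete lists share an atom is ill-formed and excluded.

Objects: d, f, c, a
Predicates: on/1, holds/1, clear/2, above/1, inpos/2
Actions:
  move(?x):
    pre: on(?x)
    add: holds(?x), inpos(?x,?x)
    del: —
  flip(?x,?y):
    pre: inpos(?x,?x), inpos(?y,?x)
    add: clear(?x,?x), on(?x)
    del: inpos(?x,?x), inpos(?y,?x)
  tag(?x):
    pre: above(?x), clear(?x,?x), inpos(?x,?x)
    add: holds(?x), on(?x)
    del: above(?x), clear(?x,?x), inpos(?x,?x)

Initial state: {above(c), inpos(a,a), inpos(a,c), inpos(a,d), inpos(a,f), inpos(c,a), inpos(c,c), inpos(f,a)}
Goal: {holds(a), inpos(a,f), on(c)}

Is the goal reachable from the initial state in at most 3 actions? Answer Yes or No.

1. flip(c,c)  →  {above(c), clear(c,c), inpos(a,a), inpos(a,c), inpos(a,d), inpos(a,f), inpos(c,a), inpos(f,a), on(c)}
2. flip(a,f)  →  {above(c), clear(a,a), clear(c,c), inpos(a,c), inpos(a,d), inpos(a,f), inpos(c,a), on(a), on(c)}
3. move(a)  →  {above(c), clear(a,a), clear(c,c), holds(a), inpos(a,a), inpos(a,c), inpos(a,d), inpos(a,f), inpos(c,a), on(a), on(c)}
optimal plan length = 3; 3 ≤ 3

Yes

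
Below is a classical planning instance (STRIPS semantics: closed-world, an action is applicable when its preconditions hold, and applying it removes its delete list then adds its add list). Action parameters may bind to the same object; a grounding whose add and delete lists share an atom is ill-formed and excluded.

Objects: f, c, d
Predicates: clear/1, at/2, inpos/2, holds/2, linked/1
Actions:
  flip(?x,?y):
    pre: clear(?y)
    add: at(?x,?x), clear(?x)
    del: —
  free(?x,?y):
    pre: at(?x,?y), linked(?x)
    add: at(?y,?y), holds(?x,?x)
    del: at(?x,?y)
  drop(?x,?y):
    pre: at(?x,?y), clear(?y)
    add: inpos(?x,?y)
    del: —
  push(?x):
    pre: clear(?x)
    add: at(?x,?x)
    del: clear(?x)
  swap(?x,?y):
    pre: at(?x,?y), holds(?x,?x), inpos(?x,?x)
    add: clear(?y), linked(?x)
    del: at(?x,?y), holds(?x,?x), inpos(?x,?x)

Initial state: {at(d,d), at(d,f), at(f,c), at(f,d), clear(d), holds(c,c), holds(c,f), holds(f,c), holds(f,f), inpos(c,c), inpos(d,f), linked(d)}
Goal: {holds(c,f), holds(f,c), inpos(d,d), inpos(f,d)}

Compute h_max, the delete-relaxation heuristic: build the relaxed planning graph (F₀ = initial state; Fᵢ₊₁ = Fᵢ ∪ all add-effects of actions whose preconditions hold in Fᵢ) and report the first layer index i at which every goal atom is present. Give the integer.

1

F0 = init (12 atoms)
F1 = F0 ∪ {at(c,c), at(f,f), clear(c), clear(f), holds(d,d), inpos(d,d), inpos(f,d)}  (19 atoms)
goal ⊆ F1  ⇒  h_max = 1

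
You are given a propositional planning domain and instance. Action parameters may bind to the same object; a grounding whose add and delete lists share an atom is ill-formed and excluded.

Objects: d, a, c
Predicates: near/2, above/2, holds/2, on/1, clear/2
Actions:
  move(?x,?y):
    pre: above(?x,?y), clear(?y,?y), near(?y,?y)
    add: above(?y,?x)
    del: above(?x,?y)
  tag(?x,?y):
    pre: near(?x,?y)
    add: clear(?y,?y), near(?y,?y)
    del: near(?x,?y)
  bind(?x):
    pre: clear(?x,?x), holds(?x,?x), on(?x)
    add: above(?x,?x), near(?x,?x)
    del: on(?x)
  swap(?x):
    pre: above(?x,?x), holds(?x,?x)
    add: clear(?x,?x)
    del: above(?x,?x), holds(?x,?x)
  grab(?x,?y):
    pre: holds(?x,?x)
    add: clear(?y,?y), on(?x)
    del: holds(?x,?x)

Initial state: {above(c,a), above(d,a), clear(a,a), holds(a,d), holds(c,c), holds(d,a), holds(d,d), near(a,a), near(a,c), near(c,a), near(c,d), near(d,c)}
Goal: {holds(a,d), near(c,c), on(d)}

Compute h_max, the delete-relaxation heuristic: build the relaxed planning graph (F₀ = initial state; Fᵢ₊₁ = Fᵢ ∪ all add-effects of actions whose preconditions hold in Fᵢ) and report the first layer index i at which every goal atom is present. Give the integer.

1

F0 = init (12 atoms)
F1 = F0 ∪ {above(a,c), above(a,d), clear(c,c), clear(d,d), near(c,c), near(d,d), on(c), on(d)}  (20 atoms)
goal ⊆ F1  ⇒  h_max = 1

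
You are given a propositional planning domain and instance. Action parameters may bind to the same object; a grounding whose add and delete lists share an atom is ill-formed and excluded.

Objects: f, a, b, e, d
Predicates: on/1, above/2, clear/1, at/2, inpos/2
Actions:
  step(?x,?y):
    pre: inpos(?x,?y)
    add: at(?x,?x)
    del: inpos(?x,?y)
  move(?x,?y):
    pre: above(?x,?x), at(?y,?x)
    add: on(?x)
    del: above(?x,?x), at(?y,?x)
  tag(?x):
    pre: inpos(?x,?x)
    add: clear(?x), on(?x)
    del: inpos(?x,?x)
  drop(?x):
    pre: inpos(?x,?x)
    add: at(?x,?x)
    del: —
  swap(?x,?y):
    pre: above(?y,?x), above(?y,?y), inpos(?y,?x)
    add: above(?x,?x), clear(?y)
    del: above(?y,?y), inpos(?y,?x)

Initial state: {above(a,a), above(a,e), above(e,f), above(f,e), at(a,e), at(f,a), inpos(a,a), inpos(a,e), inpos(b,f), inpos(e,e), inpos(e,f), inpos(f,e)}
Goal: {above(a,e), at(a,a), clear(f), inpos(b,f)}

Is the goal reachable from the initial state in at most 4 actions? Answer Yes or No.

1. step(a,a)  →  {above(a,a), above(a,e), above(e,f), above(f,e), at(a,a), at(a,e), at(f,a), inpos(a,e), inpos(b,f), inpos(e,e), inpos(e,f), inpos(f,e)}
2. swap(e,a)  →  {above(a,e), above(e,e), above(e,f), above(f,e), at(a,a), at(a,e), at(f,a), clear(a), inpos(b,f), inpos(e,e), inpos(e,f), inpos(f,e)}
3. swap(f,e)  →  {above(a,e), above(e,f), above(f,e), above(f,f), at(a,a), at(a,e), at(f,a), clear(a), clear(e), inpos(b,f), inpos(e,e), inpos(f,e)}
4. swap(e,f)  →  {above(a,e), above(e,e), above(e,f), above(f,e), at(a,a), at(a,e), at(f,a), clear(a), clear(e), clear(f), inpos(b,f), inpos(e,e)}
optimal plan length = 4; 4 ≤ 4

Yes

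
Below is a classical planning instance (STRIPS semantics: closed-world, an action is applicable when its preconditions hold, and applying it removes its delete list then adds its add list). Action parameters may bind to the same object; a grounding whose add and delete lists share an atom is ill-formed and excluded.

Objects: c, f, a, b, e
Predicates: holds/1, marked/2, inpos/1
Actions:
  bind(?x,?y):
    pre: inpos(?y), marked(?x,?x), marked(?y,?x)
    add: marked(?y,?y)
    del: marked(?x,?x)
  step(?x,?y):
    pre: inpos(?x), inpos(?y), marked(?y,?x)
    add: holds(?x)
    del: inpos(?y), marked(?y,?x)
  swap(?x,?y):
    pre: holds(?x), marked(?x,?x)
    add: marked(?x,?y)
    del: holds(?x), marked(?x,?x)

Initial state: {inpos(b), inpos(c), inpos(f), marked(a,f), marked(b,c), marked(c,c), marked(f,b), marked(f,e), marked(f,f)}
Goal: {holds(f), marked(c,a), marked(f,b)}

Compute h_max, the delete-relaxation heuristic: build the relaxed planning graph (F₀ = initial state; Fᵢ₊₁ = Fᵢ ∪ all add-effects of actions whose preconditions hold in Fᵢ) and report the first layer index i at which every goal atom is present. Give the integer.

F0 = init (9 atoms)
F1 = F0 ∪ {holds(b), holds(c), holds(f), marked(b,b)}  (13 atoms)
F2 = F1 ∪ {marked(b,a), marked(b,e), marked(b,f), marked(c,a), marked(c,b), marked(c,e), marked(c,f), marked(f,a), marked(f,c)}  (22 atoms)
goal ⊆ F2  ⇒  h_max = 2

2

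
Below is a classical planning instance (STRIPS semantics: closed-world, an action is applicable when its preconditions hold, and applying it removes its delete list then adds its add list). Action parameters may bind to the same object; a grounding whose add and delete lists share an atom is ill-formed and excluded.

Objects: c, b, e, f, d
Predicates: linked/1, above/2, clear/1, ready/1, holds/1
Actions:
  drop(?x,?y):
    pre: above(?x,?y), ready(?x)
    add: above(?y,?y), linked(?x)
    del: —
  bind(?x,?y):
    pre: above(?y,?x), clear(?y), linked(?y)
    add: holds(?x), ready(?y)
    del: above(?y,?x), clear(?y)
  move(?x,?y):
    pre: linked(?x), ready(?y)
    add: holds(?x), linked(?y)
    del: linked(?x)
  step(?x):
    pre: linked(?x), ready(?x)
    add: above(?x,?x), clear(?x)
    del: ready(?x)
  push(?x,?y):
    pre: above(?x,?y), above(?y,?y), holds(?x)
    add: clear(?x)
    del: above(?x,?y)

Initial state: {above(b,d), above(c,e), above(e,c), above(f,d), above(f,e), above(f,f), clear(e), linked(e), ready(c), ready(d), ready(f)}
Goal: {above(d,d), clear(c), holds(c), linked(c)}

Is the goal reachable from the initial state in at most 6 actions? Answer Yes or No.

1. drop(c,e)  →  {above(b,d), above(c,e), above(e,c), above(e,e), above(f,d), above(f,e), above(f,f), clear(e), linked(c), linked(e), ready(c), ready(d), ready(f)}
2. drop(f,d)  →  {above(b,d), above(c,e), above(d,d), above(e,c), above(e,e), above(f,d), above(f,e), above(f,f), clear(e), linked(c), linked(e), linked(f), ready(c), ready(d), ready(f)}
3. bind(c,e)  →  {above(b,d), above(c,e), above(d,d), above(e,e), above(f,d), above(f,e), above(f,f), holds(c), linked(c), linked(e), linked(f), ready(c), ready(d), ready(e), ready(f)}
4. step(c)  →  {above(b,d), above(c,c), above(c,e), above(d,d), above(e,e), above(f,d), above(f,e), above(f,f), clear(c), holds(c), linked(c), linked(e), linked(f), ready(d), ready(e), ready(f)}
optimal plan length = 4; 4 ≤ 6

Yes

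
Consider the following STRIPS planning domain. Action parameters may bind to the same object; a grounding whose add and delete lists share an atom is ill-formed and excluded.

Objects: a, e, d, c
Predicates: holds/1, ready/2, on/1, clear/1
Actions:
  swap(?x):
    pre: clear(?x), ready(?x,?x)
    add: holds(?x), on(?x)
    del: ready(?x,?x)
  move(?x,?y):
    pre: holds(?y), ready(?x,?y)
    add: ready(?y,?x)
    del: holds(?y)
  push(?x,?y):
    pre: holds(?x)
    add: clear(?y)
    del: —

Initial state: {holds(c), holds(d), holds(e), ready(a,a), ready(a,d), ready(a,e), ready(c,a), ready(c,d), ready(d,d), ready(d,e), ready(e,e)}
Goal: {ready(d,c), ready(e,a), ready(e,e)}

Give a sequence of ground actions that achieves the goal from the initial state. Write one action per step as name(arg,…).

move(a,e); move(c,d)

1. move(a,e)  →  {holds(c), holds(d), ready(a,a), ready(a,d), ready(a,e), ready(c,a), ready(c,d), ready(d,d), ready(d,e), ready(e,a), ready(e,e)}
2. move(c,d)  →  {holds(c), ready(a,a), ready(a,d), ready(a,e), ready(c,a), ready(c,d), ready(d,c), ready(d,d), ready(d,e), ready(e,a), ready(e,e)}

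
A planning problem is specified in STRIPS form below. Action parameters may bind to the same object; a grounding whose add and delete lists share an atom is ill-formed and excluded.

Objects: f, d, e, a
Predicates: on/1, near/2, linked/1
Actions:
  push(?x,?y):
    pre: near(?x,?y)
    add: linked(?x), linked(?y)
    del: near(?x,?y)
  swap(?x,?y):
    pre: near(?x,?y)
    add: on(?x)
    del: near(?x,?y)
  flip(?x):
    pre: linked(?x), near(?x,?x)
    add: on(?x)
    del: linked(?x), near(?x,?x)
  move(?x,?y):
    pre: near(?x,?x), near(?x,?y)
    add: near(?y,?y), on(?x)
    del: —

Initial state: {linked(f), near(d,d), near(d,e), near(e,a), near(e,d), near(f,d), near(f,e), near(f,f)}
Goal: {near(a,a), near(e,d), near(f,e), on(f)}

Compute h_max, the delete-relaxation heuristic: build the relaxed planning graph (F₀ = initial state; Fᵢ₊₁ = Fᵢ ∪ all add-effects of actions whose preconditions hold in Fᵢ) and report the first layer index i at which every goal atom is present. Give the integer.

2

F0 = init (8 atoms)
F1 = F0 ∪ {linked(a), linked(d), linked(e), near(e,e), on(d), on(e), on(f)}  (15 atoms)
F2 = F1 ∪ {near(a,a)}  (16 atoms)
goal ⊆ F2  ⇒  h_max = 2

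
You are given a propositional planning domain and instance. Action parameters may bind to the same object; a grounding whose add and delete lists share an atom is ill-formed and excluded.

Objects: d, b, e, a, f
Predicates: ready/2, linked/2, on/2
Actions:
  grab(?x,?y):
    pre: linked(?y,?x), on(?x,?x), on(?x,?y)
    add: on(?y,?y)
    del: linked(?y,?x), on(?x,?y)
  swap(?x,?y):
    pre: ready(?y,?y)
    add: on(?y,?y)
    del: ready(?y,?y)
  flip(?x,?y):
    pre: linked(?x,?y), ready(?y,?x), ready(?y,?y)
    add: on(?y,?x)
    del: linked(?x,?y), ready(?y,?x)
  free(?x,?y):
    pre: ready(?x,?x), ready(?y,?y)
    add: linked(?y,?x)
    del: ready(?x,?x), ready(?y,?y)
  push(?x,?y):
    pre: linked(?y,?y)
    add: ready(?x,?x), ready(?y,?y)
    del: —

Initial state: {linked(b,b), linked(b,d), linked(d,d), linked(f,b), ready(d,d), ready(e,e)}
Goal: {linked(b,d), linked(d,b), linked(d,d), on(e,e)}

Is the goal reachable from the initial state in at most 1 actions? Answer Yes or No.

No

1. swap(d,e)  →  {linked(b,b), linked(b,d), linked(d,d), linked(f,b), on(e,e), ready(d,d)}
2. push(d,b)  →  {linked(b,b), linked(b,d), linked(d,d), linked(f,b), on(e,e), ready(b,b), ready(d,d)}
3. free(b,d)  →  {linked(b,b), linked(b,d), linked(d,b), linked(d,d), linked(f,b), on(e,e)}
optimal plan length = 3; 3 > 1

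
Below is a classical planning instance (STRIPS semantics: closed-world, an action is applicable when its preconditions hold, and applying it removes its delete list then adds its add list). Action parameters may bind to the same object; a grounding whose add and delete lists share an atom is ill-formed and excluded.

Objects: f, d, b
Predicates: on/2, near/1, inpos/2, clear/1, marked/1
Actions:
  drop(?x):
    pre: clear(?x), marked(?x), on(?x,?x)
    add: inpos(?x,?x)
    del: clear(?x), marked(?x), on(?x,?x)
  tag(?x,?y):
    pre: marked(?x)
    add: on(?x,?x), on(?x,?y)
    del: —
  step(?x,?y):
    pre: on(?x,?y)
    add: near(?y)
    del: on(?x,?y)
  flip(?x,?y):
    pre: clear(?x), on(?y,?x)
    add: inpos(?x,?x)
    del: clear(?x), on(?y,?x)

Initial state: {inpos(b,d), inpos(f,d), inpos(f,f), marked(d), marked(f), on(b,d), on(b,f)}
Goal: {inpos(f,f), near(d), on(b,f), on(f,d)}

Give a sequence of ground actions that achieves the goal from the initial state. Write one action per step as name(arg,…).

1. tag(f,d)  →  {inpos(b,d), inpos(f,d), inpos(f,f), marked(d), marked(f), on(b,d), on(b,f), on(f,d), on(f,f)}
2. step(b,d)  →  {inpos(b,d), inpos(f,d), inpos(f,f), marked(d), marked(f), near(d), on(b,f), on(f,d), on(f,f)}

tag(f,d); step(b,d)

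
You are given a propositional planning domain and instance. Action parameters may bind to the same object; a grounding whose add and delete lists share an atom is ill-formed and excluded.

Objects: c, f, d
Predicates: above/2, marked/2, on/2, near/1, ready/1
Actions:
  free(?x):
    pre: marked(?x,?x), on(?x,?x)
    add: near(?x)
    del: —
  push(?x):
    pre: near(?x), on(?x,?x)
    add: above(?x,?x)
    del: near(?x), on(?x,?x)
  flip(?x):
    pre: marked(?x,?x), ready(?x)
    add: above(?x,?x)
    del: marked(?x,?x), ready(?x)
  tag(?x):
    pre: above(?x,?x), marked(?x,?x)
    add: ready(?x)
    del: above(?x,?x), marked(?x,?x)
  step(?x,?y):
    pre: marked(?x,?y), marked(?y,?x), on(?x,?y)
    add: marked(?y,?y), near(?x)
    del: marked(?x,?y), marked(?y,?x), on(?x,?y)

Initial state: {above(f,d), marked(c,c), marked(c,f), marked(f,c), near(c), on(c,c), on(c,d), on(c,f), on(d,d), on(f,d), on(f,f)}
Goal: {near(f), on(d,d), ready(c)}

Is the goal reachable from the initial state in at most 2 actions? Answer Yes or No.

No

1. push(c)  →  {above(c,c), above(f,d), marked(c,c), marked(c,f), marked(f,c), on(c,d), on(c,f), on(d,d), on(f,d), on(f,f)}
2. tag(c)  →  {above(f,d), marked(c,f), marked(f,c), on(c,d), on(c,f), on(d,d), on(f,d), on(f,f), ready(c)}
3. step(c,f)  →  {above(f,d), marked(f,f), near(c), on(c,d), on(d,d), on(f,d), on(f,f), ready(c)}
4. free(f)  →  {above(f,d), marked(f,f), near(c), near(f), on(c,d), on(d,d), on(f,d), on(f,f), ready(c)}
optimal plan length = 4; 4 > 2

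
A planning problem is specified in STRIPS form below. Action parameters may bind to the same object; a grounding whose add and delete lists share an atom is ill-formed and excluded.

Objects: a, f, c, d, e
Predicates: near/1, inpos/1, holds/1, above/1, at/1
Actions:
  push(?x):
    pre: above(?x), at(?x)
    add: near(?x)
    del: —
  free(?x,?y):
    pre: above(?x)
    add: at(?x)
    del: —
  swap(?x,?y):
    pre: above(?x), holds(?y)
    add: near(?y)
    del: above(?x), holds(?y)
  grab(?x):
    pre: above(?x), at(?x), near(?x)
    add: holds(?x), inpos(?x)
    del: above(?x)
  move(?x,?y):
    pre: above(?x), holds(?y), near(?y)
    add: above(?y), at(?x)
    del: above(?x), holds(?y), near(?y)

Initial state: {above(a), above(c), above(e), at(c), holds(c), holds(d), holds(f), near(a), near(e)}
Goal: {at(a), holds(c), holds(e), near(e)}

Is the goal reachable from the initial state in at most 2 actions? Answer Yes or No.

1. free(a,a)  →  {above(a), above(c), above(e), at(a), at(c), holds(c), holds(d), holds(f), near(a), near(e)}
2. free(e,a)  →  {above(a), above(c), above(e), at(a), at(c), at(e), holds(c), holds(d), holds(f), near(a), near(e)}
3. grab(e)  →  {above(a), above(c), at(a), at(c), at(e), holds(c), holds(d), holds(e), holds(f), inpos(e), near(a), near(e)}
optimal plan length = 3; 3 > 2

No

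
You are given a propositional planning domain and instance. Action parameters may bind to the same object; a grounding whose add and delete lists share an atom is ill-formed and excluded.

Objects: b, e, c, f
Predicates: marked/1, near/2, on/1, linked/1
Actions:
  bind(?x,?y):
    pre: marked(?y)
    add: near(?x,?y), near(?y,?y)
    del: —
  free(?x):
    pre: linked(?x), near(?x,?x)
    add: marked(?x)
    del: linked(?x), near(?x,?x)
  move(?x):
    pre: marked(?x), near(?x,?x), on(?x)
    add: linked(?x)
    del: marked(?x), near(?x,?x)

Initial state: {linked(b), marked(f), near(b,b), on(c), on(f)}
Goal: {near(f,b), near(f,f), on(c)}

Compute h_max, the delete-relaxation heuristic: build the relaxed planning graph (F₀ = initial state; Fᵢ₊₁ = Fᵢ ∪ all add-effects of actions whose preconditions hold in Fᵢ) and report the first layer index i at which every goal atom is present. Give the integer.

F0 = init (5 atoms)
F1 = F0 ∪ {marked(b), near(b,f), near(c,f), near(e,f), near(f,f)}  (10 atoms)
F2 = F1 ∪ {linked(f), near(c,b), near(e,b), near(f,b)}  (14 atoms)
goal ⊆ F2  ⇒  h_max = 2

2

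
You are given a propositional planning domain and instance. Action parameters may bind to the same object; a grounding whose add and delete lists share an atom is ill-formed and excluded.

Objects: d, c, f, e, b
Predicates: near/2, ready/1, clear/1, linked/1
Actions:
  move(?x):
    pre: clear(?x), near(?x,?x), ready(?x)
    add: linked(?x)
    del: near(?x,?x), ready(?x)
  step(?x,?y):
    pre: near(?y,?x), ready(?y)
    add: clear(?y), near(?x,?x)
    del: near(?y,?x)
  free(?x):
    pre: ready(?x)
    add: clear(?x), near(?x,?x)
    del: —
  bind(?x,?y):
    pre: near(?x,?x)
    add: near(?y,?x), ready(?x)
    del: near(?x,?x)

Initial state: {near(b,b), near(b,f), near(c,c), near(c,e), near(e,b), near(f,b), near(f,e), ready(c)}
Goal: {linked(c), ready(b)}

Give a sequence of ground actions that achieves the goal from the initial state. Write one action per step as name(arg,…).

1. step(e,c)  →  {clear(c), near(b,b), near(b,f), near(c,c), near(e,b), near(e,e), near(f,b), near(f,e), ready(c)}
2. move(c)  →  {clear(c), linked(c), near(b,b), near(b,f), near(e,b), near(e,e), near(f,b), near(f,e)}
3. bind(b,d)  →  {clear(c), linked(c), near(b,f), near(d,b), near(e,b), near(e,e), near(f,b), near(f,e), ready(b)}

step(e,c); move(c); bind(b,d)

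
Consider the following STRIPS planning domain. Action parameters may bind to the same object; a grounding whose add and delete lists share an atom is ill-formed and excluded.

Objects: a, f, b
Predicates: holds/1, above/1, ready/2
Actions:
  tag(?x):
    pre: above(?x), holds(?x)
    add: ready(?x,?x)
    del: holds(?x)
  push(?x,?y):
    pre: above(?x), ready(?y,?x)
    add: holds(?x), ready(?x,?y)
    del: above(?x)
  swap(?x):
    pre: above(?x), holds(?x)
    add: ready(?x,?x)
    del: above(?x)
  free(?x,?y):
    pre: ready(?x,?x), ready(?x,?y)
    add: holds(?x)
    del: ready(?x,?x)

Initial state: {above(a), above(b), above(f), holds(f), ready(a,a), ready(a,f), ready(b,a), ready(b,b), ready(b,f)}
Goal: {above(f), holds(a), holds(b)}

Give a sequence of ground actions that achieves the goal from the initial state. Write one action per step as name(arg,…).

push(a,a); push(b,b)

1. push(a,a)  →  {above(b), above(f), holds(a), holds(f), ready(a,a), ready(a,f), ready(b,a), ready(b,b), ready(b,f)}
2. push(b,b)  →  {above(f), holds(a), holds(b), holds(f), ready(a,a), ready(a,f), ready(b,a), ready(b,b), ready(b,f)}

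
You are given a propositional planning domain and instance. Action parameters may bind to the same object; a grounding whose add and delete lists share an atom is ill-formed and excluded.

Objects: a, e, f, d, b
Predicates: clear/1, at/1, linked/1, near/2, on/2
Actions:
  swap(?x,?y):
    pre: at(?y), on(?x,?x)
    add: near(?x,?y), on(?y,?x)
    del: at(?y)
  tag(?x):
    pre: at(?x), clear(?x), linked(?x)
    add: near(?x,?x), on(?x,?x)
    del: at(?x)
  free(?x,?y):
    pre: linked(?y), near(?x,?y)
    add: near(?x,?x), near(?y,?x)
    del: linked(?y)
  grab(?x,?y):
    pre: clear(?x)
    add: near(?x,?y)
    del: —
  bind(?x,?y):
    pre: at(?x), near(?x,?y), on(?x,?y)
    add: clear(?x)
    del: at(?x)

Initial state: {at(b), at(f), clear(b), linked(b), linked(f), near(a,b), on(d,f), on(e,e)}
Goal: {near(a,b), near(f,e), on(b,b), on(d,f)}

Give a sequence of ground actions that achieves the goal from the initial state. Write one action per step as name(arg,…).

swap(e,f); tag(b); free(e,f)

1. swap(e,f)  →  {at(b), clear(b), linked(b), linked(f), near(a,b), near(e,f), on(d,f), on(e,e), on(f,e)}
2. tag(b)  →  {clear(b), linked(b), linked(f), near(a,b), near(b,b), near(e,f), on(b,b), on(d,f), on(e,e), on(f,e)}
3. free(e,f)  →  {clear(b), linked(b), near(a,b), near(b,b), near(e,e), near(e,f), near(f,e), on(b,b), on(d,f), on(e,e), on(f,e)}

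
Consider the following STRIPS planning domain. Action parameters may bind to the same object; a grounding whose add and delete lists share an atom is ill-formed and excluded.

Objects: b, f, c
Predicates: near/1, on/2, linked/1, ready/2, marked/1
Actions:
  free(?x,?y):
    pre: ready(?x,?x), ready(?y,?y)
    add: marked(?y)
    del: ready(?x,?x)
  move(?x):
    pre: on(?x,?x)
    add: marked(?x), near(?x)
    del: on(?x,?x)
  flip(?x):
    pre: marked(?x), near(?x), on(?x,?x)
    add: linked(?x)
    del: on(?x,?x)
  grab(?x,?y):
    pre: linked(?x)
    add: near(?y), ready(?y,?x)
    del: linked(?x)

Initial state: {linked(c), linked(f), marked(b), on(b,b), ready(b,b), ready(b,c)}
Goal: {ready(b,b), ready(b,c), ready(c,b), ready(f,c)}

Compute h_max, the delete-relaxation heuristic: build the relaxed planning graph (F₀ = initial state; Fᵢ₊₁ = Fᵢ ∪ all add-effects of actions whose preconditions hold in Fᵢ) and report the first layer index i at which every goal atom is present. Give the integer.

F0 = init (6 atoms)
F1 = F0 ∪ {near(b), near(c), near(f), ready(b,f), ready(c,c), ready(c,f), ready(f,c), ready(f,f)}  (14 atoms)
F2 = F1 ∪ {linked(b), marked(c), marked(f)}  (17 atoms)
F3 = F2 ∪ {ready(c,b), ready(f,b)}  (19 atoms)
goal ⊆ F3  ⇒  h_max = 3

3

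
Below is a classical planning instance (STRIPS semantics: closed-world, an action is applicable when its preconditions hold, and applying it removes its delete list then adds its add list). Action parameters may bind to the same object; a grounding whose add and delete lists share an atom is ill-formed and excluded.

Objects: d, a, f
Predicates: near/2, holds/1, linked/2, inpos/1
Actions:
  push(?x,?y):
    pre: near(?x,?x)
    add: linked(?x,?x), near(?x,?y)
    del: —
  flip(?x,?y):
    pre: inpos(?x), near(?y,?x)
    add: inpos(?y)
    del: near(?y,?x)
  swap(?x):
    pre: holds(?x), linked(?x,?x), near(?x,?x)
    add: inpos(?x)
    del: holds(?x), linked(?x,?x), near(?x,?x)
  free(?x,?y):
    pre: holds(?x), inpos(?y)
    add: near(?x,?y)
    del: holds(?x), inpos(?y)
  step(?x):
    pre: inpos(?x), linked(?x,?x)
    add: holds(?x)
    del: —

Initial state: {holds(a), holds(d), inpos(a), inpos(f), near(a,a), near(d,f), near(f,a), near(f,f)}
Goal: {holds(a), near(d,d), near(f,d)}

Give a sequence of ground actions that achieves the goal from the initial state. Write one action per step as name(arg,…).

1. push(f,d)  →  {holds(a), holds(d), inpos(a), inpos(f), linked(f,f), near(a,a), near(d,f), near(f,a), near(f,d), near(f,f)}
2. flip(f,d)  →  {holds(a), holds(d), inpos(a), inpos(d), inpos(f), linked(f,f), near(a,a), near(f,a), near(f,d), near(f,f)}
3. free(d,d)  →  {holds(a), inpos(a), inpos(f), linked(f,f), near(a,a), near(d,d), near(f,a), near(f,d), near(f,f)}

push(f,d); flip(f,d); free(d,d)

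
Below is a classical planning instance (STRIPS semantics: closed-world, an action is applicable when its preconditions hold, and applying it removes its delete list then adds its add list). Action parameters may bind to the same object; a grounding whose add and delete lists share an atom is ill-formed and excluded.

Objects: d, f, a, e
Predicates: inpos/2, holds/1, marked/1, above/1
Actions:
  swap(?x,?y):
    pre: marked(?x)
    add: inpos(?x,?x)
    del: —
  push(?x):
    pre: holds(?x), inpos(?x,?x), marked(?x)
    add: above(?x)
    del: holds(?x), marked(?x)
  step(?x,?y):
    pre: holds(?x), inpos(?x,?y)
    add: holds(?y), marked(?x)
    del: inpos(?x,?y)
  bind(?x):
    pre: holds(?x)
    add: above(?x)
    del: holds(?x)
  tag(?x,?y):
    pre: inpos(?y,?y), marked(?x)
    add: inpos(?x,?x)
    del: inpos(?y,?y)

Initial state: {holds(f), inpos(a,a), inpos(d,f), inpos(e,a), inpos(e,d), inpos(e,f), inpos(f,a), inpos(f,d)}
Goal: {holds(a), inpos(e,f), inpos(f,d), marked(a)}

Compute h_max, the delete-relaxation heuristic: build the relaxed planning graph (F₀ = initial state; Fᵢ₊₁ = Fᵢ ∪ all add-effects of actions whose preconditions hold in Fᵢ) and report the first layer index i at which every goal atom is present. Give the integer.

2

F0 = init (8 atoms)
F1 = F0 ∪ {above(f), holds(a), holds(d), marked(f)}  (12 atoms)
F2 = F1 ∪ {above(a), above(d), inpos(f,f), marked(a), marked(d)}  (17 atoms)
goal ⊆ F2  ⇒  h_max = 2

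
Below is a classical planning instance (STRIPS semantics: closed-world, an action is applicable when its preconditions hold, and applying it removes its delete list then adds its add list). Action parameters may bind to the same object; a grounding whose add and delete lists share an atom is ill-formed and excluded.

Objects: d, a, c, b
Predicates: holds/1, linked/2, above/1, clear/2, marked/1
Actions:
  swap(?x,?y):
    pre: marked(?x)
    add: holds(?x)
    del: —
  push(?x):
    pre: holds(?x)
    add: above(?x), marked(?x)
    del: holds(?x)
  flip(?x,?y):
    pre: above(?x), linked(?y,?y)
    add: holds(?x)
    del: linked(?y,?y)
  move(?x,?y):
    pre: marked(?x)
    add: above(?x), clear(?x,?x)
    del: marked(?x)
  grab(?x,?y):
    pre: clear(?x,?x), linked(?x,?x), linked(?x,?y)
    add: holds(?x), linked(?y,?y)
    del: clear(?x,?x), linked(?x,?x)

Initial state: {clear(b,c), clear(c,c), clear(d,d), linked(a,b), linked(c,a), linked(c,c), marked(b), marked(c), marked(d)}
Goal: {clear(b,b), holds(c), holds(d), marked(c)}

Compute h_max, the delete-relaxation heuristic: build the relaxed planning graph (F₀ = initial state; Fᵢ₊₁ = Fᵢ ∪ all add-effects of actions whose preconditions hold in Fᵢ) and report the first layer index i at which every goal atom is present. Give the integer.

1

F0 = init (9 atoms)
F1 = F0 ∪ {above(b), above(c), above(d), clear(b,b), holds(b), holds(c), holds(d), linked(a,a)}  (17 atoms)
goal ⊆ F1  ⇒  h_max = 1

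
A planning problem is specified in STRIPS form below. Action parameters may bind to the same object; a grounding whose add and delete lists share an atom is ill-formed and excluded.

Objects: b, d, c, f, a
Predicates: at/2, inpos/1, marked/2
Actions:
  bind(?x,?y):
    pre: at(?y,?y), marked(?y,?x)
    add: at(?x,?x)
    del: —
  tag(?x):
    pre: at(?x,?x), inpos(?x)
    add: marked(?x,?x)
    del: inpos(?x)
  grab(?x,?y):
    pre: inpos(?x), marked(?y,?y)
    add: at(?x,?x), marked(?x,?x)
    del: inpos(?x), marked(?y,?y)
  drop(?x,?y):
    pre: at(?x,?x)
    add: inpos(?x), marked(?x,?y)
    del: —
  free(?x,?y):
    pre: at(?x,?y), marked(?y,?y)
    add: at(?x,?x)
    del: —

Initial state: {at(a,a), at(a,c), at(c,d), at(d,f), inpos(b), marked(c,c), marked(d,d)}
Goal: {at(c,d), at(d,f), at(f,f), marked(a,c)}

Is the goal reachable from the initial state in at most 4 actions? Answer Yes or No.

Yes

1. drop(a,c)  →  {at(a,a), at(a,c), at(c,d), at(d,f), inpos(a), inpos(b), marked(a,c), marked(c,c), marked(d,d)}
2. drop(a,f)  →  {at(a,a), at(a,c), at(c,d), at(d,f), inpos(a), inpos(b), marked(a,c), marked(a,f), marked(c,c), marked(d,d)}
3. bind(f,a)  →  {at(a,a), at(a,c), at(c,d), at(d,f), at(f,f), inpos(a), inpos(b), marked(a,c), marked(a,f), marked(c,c), marked(d,d)}
optimal plan length = 3; 3 ≤ 4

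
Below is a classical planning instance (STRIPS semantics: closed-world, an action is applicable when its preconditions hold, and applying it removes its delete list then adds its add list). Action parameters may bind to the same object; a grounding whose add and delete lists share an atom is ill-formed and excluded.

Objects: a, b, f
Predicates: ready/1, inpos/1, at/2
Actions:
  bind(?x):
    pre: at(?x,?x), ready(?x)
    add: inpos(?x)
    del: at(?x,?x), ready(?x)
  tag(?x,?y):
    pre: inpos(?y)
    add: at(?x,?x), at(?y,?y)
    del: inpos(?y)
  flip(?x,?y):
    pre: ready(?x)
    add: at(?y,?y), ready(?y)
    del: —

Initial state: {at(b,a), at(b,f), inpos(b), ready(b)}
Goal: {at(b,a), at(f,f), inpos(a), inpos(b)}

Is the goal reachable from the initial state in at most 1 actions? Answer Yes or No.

1. flip(b,a)  →  {at(a,a), at(b,a), at(b,f), inpos(b), ready(a), ready(b)}
2. bind(a)  →  {at(b,a), at(b,f), inpos(a), inpos(b), ready(b)}
3. flip(b,f)  →  {at(b,a), at(b,f), at(f,f), inpos(a), inpos(b), ready(b), ready(f)}
optimal plan length = 3; 3 > 1

No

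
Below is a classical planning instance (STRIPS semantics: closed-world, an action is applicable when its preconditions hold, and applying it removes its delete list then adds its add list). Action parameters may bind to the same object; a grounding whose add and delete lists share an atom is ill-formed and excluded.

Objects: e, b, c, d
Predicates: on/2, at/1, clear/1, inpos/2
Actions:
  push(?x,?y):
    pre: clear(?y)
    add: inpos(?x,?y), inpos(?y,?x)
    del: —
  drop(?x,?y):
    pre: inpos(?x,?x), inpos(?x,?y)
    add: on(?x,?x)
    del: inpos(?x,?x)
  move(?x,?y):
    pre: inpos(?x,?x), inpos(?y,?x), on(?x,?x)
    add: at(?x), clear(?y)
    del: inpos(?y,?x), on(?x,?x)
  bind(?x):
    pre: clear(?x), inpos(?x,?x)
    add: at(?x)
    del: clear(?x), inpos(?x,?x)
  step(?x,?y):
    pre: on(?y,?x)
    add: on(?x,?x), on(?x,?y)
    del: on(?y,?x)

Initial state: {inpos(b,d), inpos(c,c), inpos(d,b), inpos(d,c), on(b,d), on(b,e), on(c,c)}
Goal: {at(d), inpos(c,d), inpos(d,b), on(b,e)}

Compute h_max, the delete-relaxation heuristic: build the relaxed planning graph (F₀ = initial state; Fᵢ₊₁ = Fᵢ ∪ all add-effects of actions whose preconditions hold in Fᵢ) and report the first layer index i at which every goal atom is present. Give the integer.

F0 = init (7 atoms)
F1 = F0 ∪ {at(c), clear(c), clear(d), on(d,b), on(d,d), on(e,b), on(e,e)}  (14 atoms)
F2 = F1 ∪ {inpos(b,c), inpos(c,b), inpos(c,d), inpos(c,e), inpos(d,d), inpos(d,e), inpos(e,c), inpos(e,d), on(b,b)}  (23 atoms)
F3 = F2 ∪ {at(d), clear(b), clear(e)}  (26 atoms)
goal ⊆ F3  ⇒  h_max = 3

3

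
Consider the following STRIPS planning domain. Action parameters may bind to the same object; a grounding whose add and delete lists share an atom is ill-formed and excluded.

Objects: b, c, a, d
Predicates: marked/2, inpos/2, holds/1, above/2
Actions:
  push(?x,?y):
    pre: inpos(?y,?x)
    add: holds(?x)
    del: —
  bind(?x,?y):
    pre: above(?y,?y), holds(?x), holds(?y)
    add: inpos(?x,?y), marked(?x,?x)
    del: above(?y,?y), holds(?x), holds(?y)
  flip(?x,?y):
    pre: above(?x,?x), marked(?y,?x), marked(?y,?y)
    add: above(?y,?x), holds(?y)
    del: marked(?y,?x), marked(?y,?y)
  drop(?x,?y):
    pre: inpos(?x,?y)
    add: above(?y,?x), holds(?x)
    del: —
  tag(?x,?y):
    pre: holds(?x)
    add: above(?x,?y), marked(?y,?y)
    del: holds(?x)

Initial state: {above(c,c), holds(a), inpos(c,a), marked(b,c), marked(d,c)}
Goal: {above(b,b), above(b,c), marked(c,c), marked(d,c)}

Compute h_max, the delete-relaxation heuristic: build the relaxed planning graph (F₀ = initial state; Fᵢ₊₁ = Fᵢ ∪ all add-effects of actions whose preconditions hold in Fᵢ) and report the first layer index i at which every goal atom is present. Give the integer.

3

F0 = init (5 atoms)
F1 = F0 ∪ {above(a,a), above(a,b), above(a,c), above(a,d), holds(c), marked(a,a), marked(b,b), marked(c,c), marked(d,d)}  (14 atoms)
F2 = F1 ∪ {above(b,c), above(c,a), above(c,b), above(c,d), above(d,c), holds(b), holds(d), inpos(a,a), inpos(a,c), inpos(c,c)}  (24 atoms)
F3 = F2 ∪ {above(b,a), above(b,b), above(b,d), above(d,a), above(d,b), above(d,d), inpos(b,a), inpos(b,c), inpos(d,a), inpos(d,c)}  (34 atoms)
goal ⊆ F3  ⇒  h_max = 3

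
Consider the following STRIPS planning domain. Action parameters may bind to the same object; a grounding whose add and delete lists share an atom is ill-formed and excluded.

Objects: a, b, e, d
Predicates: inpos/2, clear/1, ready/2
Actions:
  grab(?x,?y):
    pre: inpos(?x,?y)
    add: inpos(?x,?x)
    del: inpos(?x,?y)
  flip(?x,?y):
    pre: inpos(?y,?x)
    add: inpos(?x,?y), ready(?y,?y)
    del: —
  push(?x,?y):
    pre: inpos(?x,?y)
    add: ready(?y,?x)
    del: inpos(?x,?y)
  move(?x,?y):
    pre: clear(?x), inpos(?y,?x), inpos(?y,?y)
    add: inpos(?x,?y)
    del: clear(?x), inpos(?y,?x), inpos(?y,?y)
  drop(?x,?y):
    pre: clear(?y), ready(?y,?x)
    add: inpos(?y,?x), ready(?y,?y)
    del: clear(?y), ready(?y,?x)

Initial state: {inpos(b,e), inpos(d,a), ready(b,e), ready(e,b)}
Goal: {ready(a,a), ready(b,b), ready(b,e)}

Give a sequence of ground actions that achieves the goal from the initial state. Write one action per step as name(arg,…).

flip(a,d); flip(e,b); flip(d,a)

1. flip(a,d)  →  {inpos(a,d), inpos(b,e), inpos(d,a), ready(b,e), ready(d,d), ready(e,b)}
2. flip(e,b)  →  {inpos(a,d), inpos(b,e), inpos(d,a), inpos(e,b), ready(b,b), ready(b,e), ready(d,d), ready(e,b)}
3. flip(d,a)  →  {inpos(a,d), inpos(b,e), inpos(d,a), inpos(e,b), ready(a,a), ready(b,b), ready(b,e), ready(d,d), ready(e,b)}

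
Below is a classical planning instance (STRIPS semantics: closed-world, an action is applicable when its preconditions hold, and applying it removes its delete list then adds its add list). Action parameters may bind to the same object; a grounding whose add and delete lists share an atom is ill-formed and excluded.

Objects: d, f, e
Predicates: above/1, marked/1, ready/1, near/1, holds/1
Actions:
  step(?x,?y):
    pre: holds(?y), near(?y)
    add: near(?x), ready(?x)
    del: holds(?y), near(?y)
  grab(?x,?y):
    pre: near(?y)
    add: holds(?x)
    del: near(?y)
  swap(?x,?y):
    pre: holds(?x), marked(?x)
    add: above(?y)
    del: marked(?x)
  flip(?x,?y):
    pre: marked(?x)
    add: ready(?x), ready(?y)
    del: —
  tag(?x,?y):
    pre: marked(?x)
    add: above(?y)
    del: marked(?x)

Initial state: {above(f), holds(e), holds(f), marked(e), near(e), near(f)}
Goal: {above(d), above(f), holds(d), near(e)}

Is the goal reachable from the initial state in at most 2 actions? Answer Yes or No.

Yes

1. grab(d,f)  →  {above(f), holds(d), holds(e), holds(f), marked(e), near(e)}
2. swap(e,d)  →  {above(d), above(f), holds(d), holds(e), holds(f), near(e)}
optimal plan length = 2; 2 ≤ 2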